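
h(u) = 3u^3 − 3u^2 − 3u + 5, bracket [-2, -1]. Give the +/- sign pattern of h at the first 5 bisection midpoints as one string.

--+--

midpoint -1.5: h = -7.375 < 0 → [-1.5, -1]
midpoint -1.25: h = -1.796875 < 0 → [-1.25, -1]
midpoint -1.125: h = 0.306641 > 0 → [-1.25, -1.125]
midpoint -1.1875: h = -0.6917 < 0 → [-1.1875, -1.125]
midpoint -1.15625: h = -0.1794 < 0 → [-1.15625, -1.125]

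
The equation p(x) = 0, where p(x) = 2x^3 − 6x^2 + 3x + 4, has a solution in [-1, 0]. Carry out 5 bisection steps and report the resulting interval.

midpoint -0.5: p = 0.75 > 0 → [-1, -0.5]
midpoint -0.75: p = -2.46875 < 0 → [-0.75, -0.5]
midpoint -0.625: p = -0.707031 < 0 → [-0.625, -0.5]
midpoint -0.5625: p = 0.0581 > 0 → [-0.625, -0.5625]
midpoint -0.59375: p = -0.3151 < 0 → [-0.59375, -0.5625]

[-0.59375, -0.5625]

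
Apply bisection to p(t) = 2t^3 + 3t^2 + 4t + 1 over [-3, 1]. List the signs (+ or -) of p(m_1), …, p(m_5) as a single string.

midpoint -1: p = -2 < 0 → [-1, 1]
midpoint 0: p = 1 > 0 → [-1, 0]
midpoint -0.5: p = -0.5 < 0 → [-0.5, 0]
midpoint -0.25: p = 0.1562 > 0 → [-0.5, -0.25]
midpoint -0.375: p = -0.1836 < 0 → [-0.375, -0.25]

-+-+-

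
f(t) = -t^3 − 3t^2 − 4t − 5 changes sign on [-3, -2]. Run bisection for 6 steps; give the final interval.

midpoint -2.5: f = 1.875 > 0 → [-2.5, -2]
midpoint -2.25: f = 0.203125 > 0 → [-2.25, -2]
midpoint -2.125: f = -0.451172 < 0 → [-2.25, -2.125]
midpoint -2.1875: f = -0.1379 < 0 → [-2.25, -2.1875]
midpoint -2.21875: f = 0.029 > 0 → [-2.21875, -2.1875]
midpoint -2.203125: f = -0.0553 < 0 → [-2.21875, -2.203125]

[-2.21875, -2.203125]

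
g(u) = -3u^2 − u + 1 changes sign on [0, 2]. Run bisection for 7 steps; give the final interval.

midpoint 1: g = -3 < 0 → [0, 1]
midpoint 0.5: g = -0.25 < 0 → [0, 0.5]
midpoint 0.25: g = 0.5625 > 0 → [0.25, 0.5]
midpoint 0.375: g = 0.2031 > 0 → [0.375, 0.5]
midpoint 0.4375: g = -0.0117 < 0 → [0.375, 0.4375]
midpoint 0.40625: g = 0.0986 > 0 → [0.40625, 0.4375]
midpoint 0.421875: g = 0.0442 > 0 → [0.421875, 0.4375]

[0.421875, 0.4375]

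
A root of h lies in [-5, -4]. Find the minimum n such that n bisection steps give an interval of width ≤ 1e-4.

14

Width after n steps is 1/2^n. Need 2^n ≥ 1/1e-4 = 10000.
2^13 = 8192 < 10000 ≤ 2^14 = 16384, so n = 14.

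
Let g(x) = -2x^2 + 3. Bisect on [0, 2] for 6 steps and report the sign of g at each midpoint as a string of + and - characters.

+--+++

m = 1, g(m) = 1 (+); new bracket [1, 2]
m = 1.5, g(m) = -1.5 (−); new bracket [1, 1.5]
m = 1.25, g(m) = -0.125 (−); new bracket [1, 1.25]
m = 1.125, g(m) = 0.4688 (+); new bracket [1.125, 1.25]
m = 1.1875, g(m) = 0.1797 (+); new bracket [1.1875, 1.25]
m = 1.21875, g(m) = 0.0293 (+); new bracket [1.21875, 1.25]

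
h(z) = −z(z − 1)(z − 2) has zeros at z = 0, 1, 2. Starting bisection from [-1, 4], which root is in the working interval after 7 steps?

h(1.5) = 0.375 > 0, so the root lies in [1.5, 4]
h(2.75) = -3.609375 < 0, so the root lies in [1.5, 2.75]
h(2.125) = -0.298828 < 0, so the root lies in [1.5, 2.125]
h(1.8125) = 0.2761 > 0, so the root lies in [1.8125, 2.125]
h(1.96875) = 0.0596 > 0, so the root lies in [1.96875, 2.125]
h(2.046875) = -0.1004 < 0, so the root lies in [1.96875, 2.046875]
h(2.0078125) = -0.0158 < 0, so the root lies in [1.96875, 2.0078125]

2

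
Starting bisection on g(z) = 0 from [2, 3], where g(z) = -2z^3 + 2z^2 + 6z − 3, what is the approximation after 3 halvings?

2.125

z = 2.5 gives g = -6.75, negative; keep [2, 2.5]
z = 2.25 gives g = -2.15625, negative; keep [2, 2.25]
z = 2.125 gives g = -0.410156, negative; keep [2, 2.125]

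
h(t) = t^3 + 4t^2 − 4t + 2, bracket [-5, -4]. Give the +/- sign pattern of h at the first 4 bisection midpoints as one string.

midpoint -4.5: h = 9.875 > 0 → [-5, -4.5]
midpoint -4.75: h = 4.078125 > 0 → [-5, -4.75]
midpoint -4.875: h = 0.705078 > 0 → [-5, -4.875]
midpoint -4.9375: h = -1.1052 < 0 → [-4.9375, -4.875]

+++-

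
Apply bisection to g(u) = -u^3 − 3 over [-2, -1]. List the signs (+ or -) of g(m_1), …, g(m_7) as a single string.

+---+++

u = -1.5 gives g = 0.375, positive; keep [-1.5, -1]
u = -1.25 gives g = -1.046875, negative; keep [-1.5, -1.25]
u = -1.375 gives g = -0.400391, negative; keep [-1.5, -1.375]
u = -1.4375 gives g = -0.0295, negative; keep [-1.5, -1.4375]
u = -1.46875 gives g = 0.1684, positive; keep [-1.46875, -1.4375]
u = -1.453125 gives g = 0.0684, positive; keep [-1.453125, -1.4375]
u = -1.4453125 gives g = 0.0192, positive; keep [-1.4453125, -1.4375]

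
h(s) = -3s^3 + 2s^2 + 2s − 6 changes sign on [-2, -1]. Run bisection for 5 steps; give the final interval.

h(-1.5) = 5.625 > 0, so the root lies in [-1.5, -1]
h(-1.25) = 0.484375 > 0, so the root lies in [-1.25, -1]
h(-1.125) = -1.447266 < 0, so the root lies in [-1.25, -1.125]
h(-1.1875) = -0.531 < 0, so the root lies in [-1.25, -1.1875]
h(-1.21875) = -0.036 < 0, so the root lies in [-1.25, -1.21875]

[-1.25, -1.21875]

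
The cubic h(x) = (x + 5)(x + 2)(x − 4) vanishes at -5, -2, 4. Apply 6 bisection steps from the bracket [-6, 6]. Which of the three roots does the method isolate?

h(0) = -40 < 0, so the root lies in [0, 6]
h(3) = -40 < 0, so the root lies in [3, 6]
h(4.5) = 30.875 > 0, so the root lies in [3, 4.5]
h(3.75) = -12.5781 < 0, so the root lies in [3.75, 4.5]
h(4.125) = 6.9863 > 0, so the root lies in [3.75, 4.125]
h(3.9375) = -3.3167 < 0, so the root lies in [3.9375, 4.125]

4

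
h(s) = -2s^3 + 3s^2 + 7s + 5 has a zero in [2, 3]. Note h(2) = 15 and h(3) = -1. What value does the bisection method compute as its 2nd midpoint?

2.75

midpoint 2.5: h = 10 > 0 → [2.5, 3]
midpoint 2.75: h = 5.34375 > 0 → [2.75, 3]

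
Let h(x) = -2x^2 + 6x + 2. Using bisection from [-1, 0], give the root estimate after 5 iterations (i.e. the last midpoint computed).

-0.28125

x = -0.5 gives h = -1.5, negative; keep [-0.5, 0]
x = -0.25 gives h = 0.375, positive; keep [-0.5, -0.25]
x = -0.375 gives h = -0.53125, negative; keep [-0.375, -0.25]
x = -0.3125 gives h = -0.0703, negative; keep [-0.3125, -0.25]
x = -0.28125 gives h = 0.1543, positive; keep [-0.3125, -0.28125]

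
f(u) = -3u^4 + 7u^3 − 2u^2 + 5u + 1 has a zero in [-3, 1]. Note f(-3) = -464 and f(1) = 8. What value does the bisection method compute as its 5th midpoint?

-0.125

u = -1 gives f = -16, negative; keep [-1, 1]
u = 0 gives f = 1, positive; keep [-1, 0]
u = -0.5 gives f = -3.0625, negative; keep [-0.5, 0]
u = -0.25 gives f = -0.4961, negative; keep [-0.25, 0]
u = -0.125 gives f = 0.3293, positive; keep [-0.25, -0.125]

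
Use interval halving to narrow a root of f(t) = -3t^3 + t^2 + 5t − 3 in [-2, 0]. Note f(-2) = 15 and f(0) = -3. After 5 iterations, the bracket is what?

[-1.4375, -1.375]

m = -1, f(m) = -4 (−); new bracket [-2, -1]
m = -1.5, f(m) = 1.875 (+); new bracket [-1.5, -1]
m = -1.25, f(m) = -1.828125 (−); new bracket [-1.5, -1.25]
m = -1.375, f(m) = -0.1855 (−); new bracket [-1.5, -1.375]
m = -1.4375, f(m) = 0.7903 (+); new bracket [-1.4375, -1.375]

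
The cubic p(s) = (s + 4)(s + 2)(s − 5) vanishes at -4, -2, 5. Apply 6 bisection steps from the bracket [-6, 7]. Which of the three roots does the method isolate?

s = 0.5 gives p = -50.625, negative; keep [0.5, 7]
s = 3.75 gives p = -55.703125, negative; keep [3.75, 7]
s = 5.375 gives p = 25.927734, positive; keep [3.75, 5.375]
s = 4.5625 gives p = -24.5837, negative; keep [4.5625, 5.375]
s = 4.96875 gives p = -1.9532, negative; keep [4.96875, 5.375]
s = 5.171875 gives p = 11.3059, positive; keep [4.96875, 5.171875]

5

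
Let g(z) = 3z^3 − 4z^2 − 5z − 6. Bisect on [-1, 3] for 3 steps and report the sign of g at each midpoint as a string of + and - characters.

--+

z = 1 gives g = -12, negative; keep [1, 3]
z = 2 gives g = -8, negative; keep [2, 3]
z = 2.5 gives g = 3.375, positive; keep [2, 2.5]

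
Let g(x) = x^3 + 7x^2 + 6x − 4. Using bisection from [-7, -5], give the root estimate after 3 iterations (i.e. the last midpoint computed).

m = -6, g(m) = -4 (−); new bracket [-6, -5]
m = -5.5, g(m) = 8.375 (+); new bracket [-6, -5.5]
m = -5.75, g(m) = 2.828125 (+); new bracket [-6, -5.75]

-5.75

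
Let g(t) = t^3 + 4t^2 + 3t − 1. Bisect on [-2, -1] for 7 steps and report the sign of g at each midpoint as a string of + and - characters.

t = -1.5 gives g = 0.125, positive; keep [-1.5, -1]
t = -1.25 gives g = -0.453125, negative; keep [-1.5, -1.25]
t = -1.375 gives g = -0.162109, negative; keep [-1.5, -1.375]
t = -1.4375 gives g = -0.0173, negative; keep [-1.5, -1.4375]
t = -1.46875 gives g = 0.0542, positive; keep [-1.46875, -1.4375]
t = -1.453125 gives g = 0.0185, positive; keep [-1.453125, -1.4375]
t = -1.4453125 gives g = 0.0006, positive; keep [-1.4453125, -1.4375]

+---+++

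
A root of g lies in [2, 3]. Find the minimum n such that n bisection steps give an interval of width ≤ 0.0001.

14

Width after n steps is 1/2^n. Need 2^n ≥ 1/0.0001 = 10000.
2^13 = 8192 < 10000 ≤ 2^14 = 16384, so n = 14.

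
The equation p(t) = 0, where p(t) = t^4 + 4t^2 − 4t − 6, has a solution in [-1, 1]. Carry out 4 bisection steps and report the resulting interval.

[-0.875, -0.75]

p(0) = -6 < 0, so the root lies in [-1, 0]
p(-0.5) = -2.9375 < 0, so the root lies in [-1, -0.5]
p(-0.75) = -0.433594 < 0, so the root lies in [-1, -0.75]
p(-0.875) = 1.1487 > 0, so the root lies in [-0.875, -0.75]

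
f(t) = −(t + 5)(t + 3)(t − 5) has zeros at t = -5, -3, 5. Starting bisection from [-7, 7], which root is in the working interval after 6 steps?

m = 0, f(m) = 75 (+); new bracket [0, 7]
m = 3.5, f(m) = 82.875 (+); new bracket [3.5, 7]
m = 5.25, f(m) = -21.140625 (−); new bracket [3.5, 5.25]
m = 4.375, f(m) = 43.2129 (+); new bracket [4.375, 5.25]
m = 4.8125, f(m) = 14.3738 (+); new bracket [4.8125, 5.25]
m = 5.03125, f(m) = -2.5176 (−); new bracket [4.8125, 5.03125]

5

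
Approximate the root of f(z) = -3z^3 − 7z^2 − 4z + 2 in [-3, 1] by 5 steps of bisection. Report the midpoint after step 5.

0.375

midpoint -1: f = 2 > 0 → [-1, 1]
midpoint 0: f = 2 > 0 → [0, 1]
midpoint 0.5: f = -2.125 < 0 → [0, 0.5]
midpoint 0.25: f = 0.5156 > 0 → [0.25, 0.5]
midpoint 0.375: f = -0.6426 < 0 → [0.25, 0.375]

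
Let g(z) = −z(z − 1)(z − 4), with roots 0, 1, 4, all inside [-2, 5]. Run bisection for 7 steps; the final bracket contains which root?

z = 1.5 gives g = 1.875, positive; keep [1.5, 5]
z = 3.25 gives g = 5.484375, positive; keep [3.25, 5]
z = 4.125 gives g = -1.611328, negative; keep [3.25, 4.125]
z = 3.6875 gives g = 3.0969, positive; keep [3.6875, 4.125]
z = 3.90625 gives g = 1.0643, positive; keep [3.90625, 4.125]
z = 4.015625 gives g = -0.1892, negative; keep [3.90625, 4.015625]
z = 3.9609375 gives g = 0.4581, positive; keep [3.9609375, 4.015625]

4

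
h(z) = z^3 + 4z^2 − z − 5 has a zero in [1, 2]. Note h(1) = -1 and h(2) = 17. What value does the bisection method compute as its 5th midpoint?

z = 1.5 gives h = 5.875, positive; keep [1, 1.5]
z = 1.25 gives h = 1.953125, positive; keep [1, 1.25]
z = 1.125 gives h = 0.361328, positive; keep [1, 1.125]
z = 1.0625 gives h = -0.3474, negative; keep [1.0625, 1.125]
z = 1.09375 gives h = -0.0002, negative; keep [1.09375, 1.125]

1.09375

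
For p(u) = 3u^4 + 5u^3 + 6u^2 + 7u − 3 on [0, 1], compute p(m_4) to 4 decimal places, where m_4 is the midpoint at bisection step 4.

-0.0454

midpoint 0.5: p = 2.8125 > 0 → [0, 0.5]
midpoint 0.25: p = -0.785156 < 0 → [0.25, 0.5]
midpoint 0.375: p = 0.791748 > 0 → [0.25, 0.375]
midpoint 0.3125: p = -0.0454 < 0 → [0.3125, 0.375]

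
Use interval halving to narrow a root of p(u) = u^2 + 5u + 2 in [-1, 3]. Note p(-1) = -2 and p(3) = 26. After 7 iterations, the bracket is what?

[-0.46875, -0.4375]

midpoint 1: p = 8 > 0 → [-1, 1]
midpoint 0: p = 2 > 0 → [-1, 0]
midpoint -0.5: p = -0.25 < 0 → [-0.5, 0]
midpoint -0.25: p = 0.8125 > 0 → [-0.5, -0.25]
midpoint -0.375: p = 0.2656 > 0 → [-0.5, -0.375]
midpoint -0.4375: p = 0.0039 > 0 → [-0.5, -0.4375]
midpoint -0.46875: p = -0.124 < 0 → [-0.46875, -0.4375]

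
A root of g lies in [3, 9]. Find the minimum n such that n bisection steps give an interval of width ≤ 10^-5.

Width after n steps is 6/2^n. Need 2^n ≥ 6/10^-5 = 600000.
2^19 = 524288 < 600000 ≤ 2^20 = 1048576, so n = 20.

20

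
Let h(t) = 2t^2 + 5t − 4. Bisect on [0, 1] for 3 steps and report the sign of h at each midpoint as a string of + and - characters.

-+-

m = 0.5, h(m) = -1 (−); new bracket [0.5, 1]
m = 0.75, h(m) = 0.875 (+); new bracket [0.5, 0.75]
m = 0.625, h(m) = -0.09375 (−); new bracket [0.625, 0.75]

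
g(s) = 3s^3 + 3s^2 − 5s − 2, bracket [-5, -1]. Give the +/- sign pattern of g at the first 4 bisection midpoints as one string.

g(-3) = -41 < 0, so the root lies in [-3, -1]
g(-2) = -4 < 0, so the root lies in [-2, -1]
g(-1.5) = 2.125 > 0, so the root lies in [-2, -1.5]
g(-1.75) = -0.1406 < 0, so the root lies in [-1.75, -1.5]

--+-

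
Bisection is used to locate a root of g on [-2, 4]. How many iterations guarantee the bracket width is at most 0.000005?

21

Width after n steps is 6/2^n. Need 2^n ≥ 6/0.000005 = 1200000.
2^20 = 1048576 < 1200000 ≤ 2^21 = 2097152, so n = 21.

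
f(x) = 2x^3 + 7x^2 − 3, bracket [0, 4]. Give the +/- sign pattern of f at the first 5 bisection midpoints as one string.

++-++

f(2) = 41 > 0, so the root lies in [0, 2]
f(1) = 6 > 0, so the root lies in [0, 1]
f(0.5) = -1 < 0, so the root lies in [0.5, 1]
f(0.75) = 1.7812 > 0, so the root lies in [0.5, 0.75]
f(0.625) = 0.2227 > 0, so the root lies in [0.5, 0.625]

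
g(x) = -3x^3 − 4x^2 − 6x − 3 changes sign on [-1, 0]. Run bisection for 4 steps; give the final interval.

[-0.6875, -0.625]

g(-0.5) = -0.625 < 0, so the root lies in [-1, -0.5]
g(-0.75) = 0.515625 > 0, so the root lies in [-0.75, -0.5]
g(-0.625) = -0.080078 < 0, so the root lies in [-0.75, -0.625]
g(-0.6875) = 0.2092 > 0, so the root lies in [-0.6875, -0.625]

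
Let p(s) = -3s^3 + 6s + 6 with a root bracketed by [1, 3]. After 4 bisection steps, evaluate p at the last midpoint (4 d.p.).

midpoint 2: p = -6 < 0 → [1, 2]
midpoint 1.5: p = 4.875 > 0 → [1.5, 2]
midpoint 1.75: p = 0.421875 > 0 → [1.75, 2]
midpoint 1.875: p = -2.5254 < 0 → [1.75, 1.875]

-2.5254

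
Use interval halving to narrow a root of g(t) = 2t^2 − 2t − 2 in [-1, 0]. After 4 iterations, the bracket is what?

[-0.625, -0.5625]

midpoint -0.5: g = -0.5 < 0 → [-1, -0.5]
midpoint -0.75: g = 0.625 > 0 → [-0.75, -0.5]
midpoint -0.625: g = 0.03125 > 0 → [-0.625, -0.5]
midpoint -0.5625: g = -0.2422 < 0 → [-0.625, -0.5625]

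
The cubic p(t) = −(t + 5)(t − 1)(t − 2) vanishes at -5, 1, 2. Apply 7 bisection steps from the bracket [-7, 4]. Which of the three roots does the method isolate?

-5

midpoint -1.5: p = -30.625 < 0 → [-7, -1.5]
midpoint -4.25: p = -24.609375 < 0 → [-7, -4.25]
midpoint -5.625: p = 31.572266 > 0 → [-5.625, -4.25]
midpoint -4.9375: p = -2.5745 < 0 → [-5.625, -4.9375]
midpoint -5.28125: p = 12.8631 > 0 → [-5.28125, -4.9375]
midpoint -5.109375: p = 4.7506 > 0 → [-5.109375, -4.9375]
midpoint -5.0234375: p = 0.9915 > 0 → [-5.0234375, -4.9375]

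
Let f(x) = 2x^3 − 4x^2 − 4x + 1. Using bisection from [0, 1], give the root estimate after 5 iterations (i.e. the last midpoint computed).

0.21875

midpoint 0.5: f = -1.75 < 0 → [0, 0.5]
midpoint 0.25: f = -0.21875 < 0 → [0, 0.25]
midpoint 0.125: f = 0.441406 > 0 → [0.125, 0.25]
midpoint 0.1875: f = 0.1226 > 0 → [0.1875, 0.25]
midpoint 0.21875: f = -0.0455 < 0 → [0.1875, 0.21875]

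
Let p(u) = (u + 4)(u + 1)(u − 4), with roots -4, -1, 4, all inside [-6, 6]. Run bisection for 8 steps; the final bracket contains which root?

u = 0 gives p = -16, negative; keep [0, 6]
u = 3 gives p = -28, negative; keep [3, 6]
u = 4.5 gives p = 23.375, positive; keep [3, 4.5]
u = 3.75 gives p = -9.2031, negative; keep [3.75, 4.5]
u = 4.125 gives p = 5.2051, positive; keep [3.75, 4.125]
u = 3.9375 gives p = -2.4495, negative; keep [3.9375, 4.125]
u = 4.03125 gives p = 1.2627, positive; keep [3.9375, 4.03125]
u = 3.984375 gives p = -0.6218, negative; keep [3.984375, 4.03125]

4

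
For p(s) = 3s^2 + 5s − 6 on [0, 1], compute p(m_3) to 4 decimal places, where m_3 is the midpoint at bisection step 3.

0.6719

p(0.5) = -2.75 < 0, so the root lies in [0.5, 1]
p(0.75) = -0.5625 < 0, so the root lies in [0.75, 1]
p(0.875) = 0.671875 > 0, so the root lies in [0.75, 0.875]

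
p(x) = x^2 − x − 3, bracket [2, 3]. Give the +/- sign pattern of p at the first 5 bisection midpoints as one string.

+-++-

m = 2.5, p(m) = 0.75 (+); new bracket [2, 2.5]
m = 2.25, p(m) = -0.1875 (−); new bracket [2.25, 2.5]
m = 2.375, p(m) = 0.265625 (+); new bracket [2.25, 2.375]
m = 2.3125, p(m) = 0.0352 (+); new bracket [2.25, 2.3125]
m = 2.28125, p(m) = -0.0771 (−); new bracket [2.28125, 2.3125]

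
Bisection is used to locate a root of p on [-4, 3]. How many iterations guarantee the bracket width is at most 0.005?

11

Width after n steps is 7/2^n. Need 2^n ≥ 7/0.005 = 1400.
2^10 = 1024 < 1400 ≤ 2^11 = 2048, so n = 11.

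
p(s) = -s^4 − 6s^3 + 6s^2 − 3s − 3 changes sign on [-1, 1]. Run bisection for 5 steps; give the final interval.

[-0.5, -0.4375]

m = 0, p(m) = -3 (−); new bracket [-1, 0]
m = -0.5, p(m) = 0.6875 (+); new bracket [-0.5, 0]
m = -0.25, p(m) = -1.785156 (−); new bracket [-0.5, -0.25]
m = -0.375, p(m) = -0.7346 (−); new bracket [-0.5, -0.375]
m = -0.4375, p(m) = -0.0733 (−); new bracket [-0.5, -0.4375]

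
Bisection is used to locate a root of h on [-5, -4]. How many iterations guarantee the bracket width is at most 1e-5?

Width after n steps is 1/2^n. Need 2^n ≥ 1/1e-5 = 100000.
2^16 = 65536 < 100000 ≤ 2^17 = 131072, so n = 17.

17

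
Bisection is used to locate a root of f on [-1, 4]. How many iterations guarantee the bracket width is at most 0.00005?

Width after n steps is 5/2^n. Need 2^n ≥ 5/0.00005 = 100000.
2^16 = 65536 < 100000 ≤ 2^17 = 131072, so n = 17.

17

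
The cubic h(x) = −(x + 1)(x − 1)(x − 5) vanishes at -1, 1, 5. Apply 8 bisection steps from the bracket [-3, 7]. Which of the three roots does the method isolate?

5

midpoint 2: h = 9 > 0 → [2, 7]
midpoint 4.5: h = 9.625 > 0 → [4.5, 7]
midpoint 5.75: h = -24.046875 < 0 → [4.5, 5.75]
midpoint 5.125: h = -3.1582 < 0 → [4.5, 5.125]
midpoint 4.8125: h = 4.155 > 0 → [4.8125, 5.125]
midpoint 4.96875: h = 0.7403 > 0 → [4.96875, 5.125]
midpoint 5.046875: h = -1.1471 < 0 → [4.96875, 5.046875]
midpoint 5.0078125: h = -0.1881 < 0 → [4.96875, 5.0078125]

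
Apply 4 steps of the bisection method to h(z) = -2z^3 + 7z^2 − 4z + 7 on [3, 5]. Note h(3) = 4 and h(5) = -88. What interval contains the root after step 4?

[3.125, 3.25]

midpoint 4: h = -25 < 0 → [3, 4]
midpoint 3.5: h = -7 < 0 → [3, 3.5]
midpoint 3.25: h = -0.71875 < 0 → [3, 3.25]
midpoint 3.125: h = 1.8242 > 0 → [3.125, 3.25]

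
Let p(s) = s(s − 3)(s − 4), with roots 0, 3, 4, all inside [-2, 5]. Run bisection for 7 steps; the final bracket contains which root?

0

p(1.5) = 5.625 > 0, so the root lies in [-2, 1.5]
p(-0.25) = -3.453125 < 0, so the root lies in [-0.25, 1.5]
p(0.625) = 5.009766 > 0, so the root lies in [-0.25, 0.625]
p(0.1875) = 2.0105 > 0, so the root lies in [-0.25, 0.1875]
p(-0.03125) = -0.3819 < 0, so the root lies in [-0.03125, 0.1875]
p(0.078125) = 0.8953 > 0, so the root lies in [-0.03125, 0.078125]
p(0.0234375) = 0.2774 > 0, so the root lies in [-0.03125, 0.0234375]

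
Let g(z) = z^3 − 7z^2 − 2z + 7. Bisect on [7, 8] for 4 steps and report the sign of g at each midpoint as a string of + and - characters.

midpoint 7.5: g = 20.125 > 0 → [7, 7.5]
midpoint 7.25: g = 5.640625 > 0 → [7, 7.25]
midpoint 7.125: g = -0.904297 < 0 → [7.125, 7.25]
midpoint 7.1875: g = 2.3113 > 0 → [7.125, 7.1875]

++-+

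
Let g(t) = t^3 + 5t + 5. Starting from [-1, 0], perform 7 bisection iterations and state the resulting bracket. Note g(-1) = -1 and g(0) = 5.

t = -0.5 gives g = 2.375, positive; keep [-1, -0.5]
t = -0.75 gives g = 0.828125, positive; keep [-1, -0.75]
t = -0.875 gives g = -0.044922, negative; keep [-0.875, -0.75]
t = -0.8125 gives g = 0.4011, positive; keep [-0.875, -0.8125]
t = -0.84375 gives g = 0.1806, positive; keep [-0.875, -0.84375]
t = -0.859375 gives g = 0.0685, positive; keep [-0.875, -0.859375]
t = -0.8671875 gives g = 0.0119, positive; keep [-0.875, -0.8671875]

[-0.875, -0.8671875]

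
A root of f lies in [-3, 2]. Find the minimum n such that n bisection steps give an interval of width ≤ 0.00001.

19

Width after n steps is 5/2^n. Need 2^n ≥ 5/0.00001 = 500000.
2^18 = 262144 < 500000 ≤ 2^19 = 524288, so n = 19.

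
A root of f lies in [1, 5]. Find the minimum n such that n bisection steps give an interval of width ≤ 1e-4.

Width after n steps is 4/2^n. Need 2^n ≥ 4/1e-4 = 40000.
2^15 = 32768 < 40000 ≤ 2^16 = 65536, so n = 16.

16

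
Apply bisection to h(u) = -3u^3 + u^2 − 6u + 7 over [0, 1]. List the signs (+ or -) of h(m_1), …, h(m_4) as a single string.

u = 0.5 gives h = 3.875, positive; keep [0.5, 1]
u = 0.75 gives h = 1.796875, positive; keep [0.75, 1]
u = 0.875 gives h = 0.505859, positive; keep [0.875, 1]
u = 0.9375 gives h = -0.218, negative; keep [0.875, 0.9375]

+++-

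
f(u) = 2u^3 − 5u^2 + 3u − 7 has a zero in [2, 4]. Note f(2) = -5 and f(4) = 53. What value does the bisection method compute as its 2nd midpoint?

midpoint 3: f = 11 > 0 → [2, 3]
midpoint 2.5: f = 0.5 > 0 → [2, 2.5]

2.5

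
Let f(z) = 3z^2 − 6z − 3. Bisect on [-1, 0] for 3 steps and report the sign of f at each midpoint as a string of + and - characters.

z = -0.5 gives f = 0.75, positive; keep [-0.5, 0]
z = -0.25 gives f = -1.3125, negative; keep [-0.5, -0.25]
z = -0.375 gives f = -0.328125, negative; keep [-0.5, -0.375]

+--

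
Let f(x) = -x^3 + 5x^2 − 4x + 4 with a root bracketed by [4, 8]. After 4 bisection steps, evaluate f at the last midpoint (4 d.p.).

0.5469

f(6) = -56 < 0, so the root lies in [4, 6]
f(5) = -16 < 0, so the root lies in [4, 5]
f(4.5) = -3.875 < 0, so the root lies in [4, 4.5]
f(4.25) = 0.5469 > 0, so the root lies in [4.25, 4.5]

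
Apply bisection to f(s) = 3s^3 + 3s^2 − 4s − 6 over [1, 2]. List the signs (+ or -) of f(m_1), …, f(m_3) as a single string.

midpoint 1.5: f = 4.875 > 0 → [1, 1.5]
midpoint 1.25: f = -0.453125 < 0 → [1.25, 1.5]
midpoint 1.375: f = 1.970703 > 0 → [1.25, 1.375]

+-+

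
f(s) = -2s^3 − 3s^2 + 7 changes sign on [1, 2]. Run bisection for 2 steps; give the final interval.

m = 1.5, f(m) = -6.5 (−); new bracket [1, 1.5]
m = 1.25, f(m) = -1.59375 (−); new bracket [1, 1.25]

[1, 1.25]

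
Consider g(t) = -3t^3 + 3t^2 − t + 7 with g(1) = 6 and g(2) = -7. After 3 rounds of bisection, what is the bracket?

m = 1.5, g(m) = 2.125 (+); new bracket [1.5, 2]
m = 1.75, g(m) = -1.640625 (−); new bracket [1.5, 1.75]
m = 1.625, g(m) = 0.423828 (+); new bracket [1.625, 1.75]

[1.625, 1.75]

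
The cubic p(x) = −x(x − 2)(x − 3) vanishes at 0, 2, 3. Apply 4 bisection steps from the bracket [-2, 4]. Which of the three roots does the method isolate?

m = 1, p(m) = -2 (−); new bracket [-2, 1]
m = -0.5, p(m) = 4.375 (+); new bracket [-0.5, 1]
m = 0.25, p(m) = -1.203125 (−); new bracket [-0.5, 0.25]
m = -0.125, p(m) = 0.8301 (+); new bracket [-0.125, 0.25]

0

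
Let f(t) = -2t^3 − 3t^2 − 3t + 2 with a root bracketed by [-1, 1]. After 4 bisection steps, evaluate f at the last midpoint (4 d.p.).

0.3477

m = 0, f(m) = 2 (+); new bracket [0, 1]
m = 0.5, f(m) = -0.5 (−); new bracket [0, 0.5]
m = 0.25, f(m) = 1.03125 (+); new bracket [0.25, 0.5]
m = 0.375, f(m) = 0.3477 (+); new bracket [0.375, 0.5]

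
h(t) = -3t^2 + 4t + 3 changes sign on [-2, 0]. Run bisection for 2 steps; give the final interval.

m = -1, h(m) = -4 (−); new bracket [-1, 0]
m = -0.5, h(m) = 0.25 (+); new bracket [-1, -0.5]

[-1, -0.5]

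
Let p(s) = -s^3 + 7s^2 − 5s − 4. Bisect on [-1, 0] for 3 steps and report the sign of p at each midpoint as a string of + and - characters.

+--

midpoint -0.5: p = 0.375 > 0 → [-0.5, 0]
midpoint -0.25: p = -2.296875 < 0 → [-0.5, -0.25]
midpoint -0.375: p = -1.087891 < 0 → [-0.5, -0.375]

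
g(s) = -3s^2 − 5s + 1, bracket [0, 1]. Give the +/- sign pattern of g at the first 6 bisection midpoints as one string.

midpoint 0.5: g = -2.25 < 0 → [0, 0.5]
midpoint 0.25: g = -0.4375 < 0 → [0, 0.25]
midpoint 0.125: g = 0.328125 > 0 → [0.125, 0.25]
midpoint 0.1875: g = -0.043 < 0 → [0.125, 0.1875]
midpoint 0.15625: g = 0.1455 > 0 → [0.15625, 0.1875]
midpoint 0.171875: g = 0.052 > 0 → [0.171875, 0.1875]

--+-++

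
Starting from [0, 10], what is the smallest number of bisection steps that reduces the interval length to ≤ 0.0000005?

25

Width after n steps is 10/2^n. Need 2^n ≥ 10/0.0000005 = 20000000.
2^24 = 16777216 < 20000000 ≤ 2^25 = 33554432, so n = 25.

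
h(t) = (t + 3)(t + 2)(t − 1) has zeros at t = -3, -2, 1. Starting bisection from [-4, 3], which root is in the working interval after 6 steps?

1

m = -0.5, h(m) = -5.625 (−); new bracket [-0.5, 3]
m = 1.25, h(m) = 3.453125 (+); new bracket [-0.5, 1.25]
m = 0.375, h(m) = -5.009766 (−); new bracket [0.375, 1.25]
m = 0.8125, h(m) = -2.0105 (−); new bracket [0.8125, 1.25]
m = 1.03125, h(m) = 0.3819 (+); new bracket [0.8125, 1.03125]
m = 0.921875, h(m) = -0.8953 (−); new bracket [0.921875, 1.03125]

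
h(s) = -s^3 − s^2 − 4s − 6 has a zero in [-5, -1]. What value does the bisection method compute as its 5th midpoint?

-1.375

s = -3 gives h = 24, positive; keep [-3, -1]
s = -2 gives h = 6, positive; keep [-2, -1]
s = -1.5 gives h = 1.125, positive; keep [-1.5, -1]
s = -1.25 gives h = -0.6094, negative; keep [-1.5, -1.25]
s = -1.375 gives h = 0.209, positive; keep [-1.375, -1.25]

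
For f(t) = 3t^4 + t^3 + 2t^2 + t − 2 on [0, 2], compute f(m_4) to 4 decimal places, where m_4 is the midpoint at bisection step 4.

0.1082

midpoint 1: f = 5 > 0 → [0, 1]
midpoint 0.5: f = -0.6875 < 0 → [0.5, 1]
midpoint 0.75: f = 1.246094 > 0 → [0.5, 0.75]
midpoint 0.625: f = 0.1082 > 0 → [0.5, 0.625]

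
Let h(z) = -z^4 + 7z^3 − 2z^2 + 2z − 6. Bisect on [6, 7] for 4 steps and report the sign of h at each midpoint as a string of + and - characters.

+-++

m = 6.5, h(m) = 59.8125 (+); new bracket [6.5, 7]
m = 6.75, h(m) = -6.738281 (−); new bracket [6.5, 6.75]
m = 6.625, h(m) = 28.509521 (+); new bracket [6.625, 6.75]
m = 6.6875, h(m) = 11.3931 (+); new bracket [6.6875, 6.75]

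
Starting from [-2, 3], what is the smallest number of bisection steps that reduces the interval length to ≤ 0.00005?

17

Width after n steps is 5/2^n. Need 2^n ≥ 5/0.00005 = 100000.
2^16 = 65536 < 100000 ≤ 2^17 = 131072, so n = 17.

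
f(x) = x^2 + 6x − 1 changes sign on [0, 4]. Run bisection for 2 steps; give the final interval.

[0, 1]

x = 2 gives f = 15, positive; keep [0, 2]
x = 1 gives f = 6, positive; keep [0, 1]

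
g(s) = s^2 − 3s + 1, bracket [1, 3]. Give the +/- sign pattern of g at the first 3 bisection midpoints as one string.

s = 2 gives g = -1, negative; keep [2, 3]
s = 2.5 gives g = -0.25, negative; keep [2.5, 3]
s = 2.75 gives g = 0.3125, positive; keep [2.5, 2.75]

--+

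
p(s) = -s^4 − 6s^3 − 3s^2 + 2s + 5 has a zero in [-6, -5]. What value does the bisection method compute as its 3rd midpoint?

m = -5.5, p(m) = -13.5625 (−); new bracket [-5.5, -5]
m = -5.25, p(m) = 20.339844 (+); new bracket [-5.5, -5.25]
m = -5.375, p(m) = 4.632568 (+); new bracket [-5.5, -5.375]

-5.375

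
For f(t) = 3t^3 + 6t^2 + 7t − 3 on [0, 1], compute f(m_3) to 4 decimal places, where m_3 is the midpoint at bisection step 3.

0.6270

midpoint 0.5: f = 2.375 > 0 → [0, 0.5]
midpoint 0.25: f = -0.828125 < 0 → [0.25, 0.5]
midpoint 0.375: f = 0.626953 > 0 → [0.25, 0.375]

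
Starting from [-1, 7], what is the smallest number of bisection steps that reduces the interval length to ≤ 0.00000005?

28

Width after n steps is 8/2^n. Need 2^n ≥ 8/0.00000005 = 160000000.
2^27 = 134217728 < 160000000 ≤ 2^28 = 268435456, so n = 28.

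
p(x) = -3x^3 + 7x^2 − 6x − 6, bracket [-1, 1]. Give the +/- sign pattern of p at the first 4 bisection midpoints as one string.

x = 0 gives p = -6, negative; keep [-1, 0]
x = -0.5 gives p = -0.875, negative; keep [-1, -0.5]
x = -0.75 gives p = 3.703125, positive; keep [-0.75, -0.5]
x = -0.625 gives p = 1.2168, positive; keep [-0.625, -0.5]

--++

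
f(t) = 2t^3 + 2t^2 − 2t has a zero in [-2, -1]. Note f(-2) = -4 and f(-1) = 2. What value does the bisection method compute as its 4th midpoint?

f(-1.5) = 0.75 > 0, so the root lies in [-2, -1.5]
f(-1.75) = -1.09375 < 0, so the root lies in [-1.75, -1.5]
f(-1.625) = -0.050781 < 0, so the root lies in [-1.625, -1.5]
f(-1.5625) = 0.3784 > 0, so the root lies in [-1.625, -1.5625]

-1.5625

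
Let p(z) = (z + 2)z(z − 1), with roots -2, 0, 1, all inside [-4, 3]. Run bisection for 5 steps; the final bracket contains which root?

-2

m = -0.5, p(m) = 1.125 (+); new bracket [-4, -0.5]
m = -2.25, p(m) = -1.828125 (−); new bracket [-2.25, -0.5]
m = -1.375, p(m) = 2.041016 (+); new bracket [-2.25, -1.375]
m = -1.8125, p(m) = 0.9558 (+); new bracket [-2.25, -1.8125]
m = -2.03125, p(m) = -0.1924 (−); new bracket [-2.03125, -1.8125]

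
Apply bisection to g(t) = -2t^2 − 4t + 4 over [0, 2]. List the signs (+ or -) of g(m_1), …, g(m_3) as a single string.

g(1) = -2 < 0, so the root lies in [0, 1]
g(0.5) = 1.5 > 0, so the root lies in [0.5, 1]
g(0.75) = -0.125 < 0, so the root lies in [0.5, 0.75]

-+-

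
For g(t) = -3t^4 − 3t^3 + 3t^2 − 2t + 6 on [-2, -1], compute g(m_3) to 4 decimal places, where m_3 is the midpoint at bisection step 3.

midpoint -1.5: g = 10.6875 > 0 → [-2, -1.5]
midpoint -1.75: g = 6.628906 > 0 → [-2, -1.75]
midpoint -1.875: g = 2.993408 > 0 → [-2, -1.875]

2.9934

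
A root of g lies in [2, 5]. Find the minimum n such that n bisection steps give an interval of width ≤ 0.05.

Width after n steps is 3/2^n. Need 2^n ≥ 3/0.05 = 60.
2^5 = 32 < 60 ≤ 2^6 = 64, so n = 6.

6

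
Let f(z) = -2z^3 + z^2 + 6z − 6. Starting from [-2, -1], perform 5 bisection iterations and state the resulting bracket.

midpoint -1.5: f = -6 < 0 → [-2, -1.5]
midpoint -1.75: f = -2.71875 < 0 → [-2, -1.75]
midpoint -1.875: f = -0.550781 < 0 → [-2, -1.875]
midpoint -1.9375: f = 0.6753 > 0 → [-1.9375, -1.875]
midpoint -1.90625: f = 0.0501 > 0 → [-1.90625, -1.875]

[-1.90625, -1.875]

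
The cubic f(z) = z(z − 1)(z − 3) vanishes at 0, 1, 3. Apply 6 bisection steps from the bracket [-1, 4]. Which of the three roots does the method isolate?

z = 1.5 gives f = -1.125, negative; keep [1.5, 4]
z = 2.75 gives f = -1.203125, negative; keep [2.75, 4]
z = 3.375 gives f = 3.005859, positive; keep [2.75, 3.375]
z = 3.0625 gives f = 0.3948, positive; keep [2.75, 3.0625]
z = 2.90625 gives f = -0.5194, negative; keep [2.90625, 3.0625]
z = 2.984375 gives f = -0.0925, negative; keep [2.984375, 3.0625]

3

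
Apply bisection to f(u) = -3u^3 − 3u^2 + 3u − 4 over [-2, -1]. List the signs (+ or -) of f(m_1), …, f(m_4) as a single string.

u = -1.5 gives f = -5.125, negative; keep [-2, -1.5]
u = -1.75 gives f = -2.359375, negative; keep [-2, -1.75]
u = -1.875 gives f = -0.396484, negative; keep [-2, -1.875]
u = -1.9375 gives f = 0.7454, positive; keep [-1.9375, -1.875]

---+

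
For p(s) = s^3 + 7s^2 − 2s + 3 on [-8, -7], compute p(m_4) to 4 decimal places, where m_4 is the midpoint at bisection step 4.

0.9148

p(-7.5) = -10.125 < 0, so the root lies in [-7.5, -7]
p(-7.25) = 4.359375 > 0, so the root lies in [-7.5, -7.25]
p(-7.375) = -2.646484 < 0, so the root lies in [-7.375, -7.25]
p(-7.3125) = 0.9148 > 0, so the root lies in [-7.375, -7.3125]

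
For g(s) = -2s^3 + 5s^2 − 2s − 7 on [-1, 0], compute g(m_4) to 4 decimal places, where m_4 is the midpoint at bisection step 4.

s = -0.5 gives g = -4.5, negative; keep [-1, -0.5]
s = -0.75 gives g = -1.84375, negative; keep [-1, -0.75]
s = -0.875 gives g = -0.082031, negative; keep [-1, -0.875]
s = -0.9375 gives g = 0.9175, positive; keep [-0.9375, -0.875]

0.9175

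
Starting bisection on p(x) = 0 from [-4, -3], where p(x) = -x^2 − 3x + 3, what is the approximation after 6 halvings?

-3.796875

midpoint -3.5: p = 1.25 > 0 → [-4, -3.5]
midpoint -3.75: p = 0.1875 > 0 → [-4, -3.75]
midpoint -3.875: p = -0.390625 < 0 → [-3.875, -3.75]
midpoint -3.8125: p = -0.0977 < 0 → [-3.8125, -3.75]
midpoint -3.78125: p = 0.0459 > 0 → [-3.8125, -3.78125]
midpoint -3.796875: p = -0.0256 < 0 → [-3.796875, -3.78125]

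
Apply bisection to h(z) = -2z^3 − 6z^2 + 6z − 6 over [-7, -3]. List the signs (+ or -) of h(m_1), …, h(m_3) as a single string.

z = -5 gives h = 64, positive; keep [-5, -3]
z = -4 gives h = 2, positive; keep [-4, -3]
z = -3.5 gives h = -14.75, negative; keep [-4, -3.5]

++-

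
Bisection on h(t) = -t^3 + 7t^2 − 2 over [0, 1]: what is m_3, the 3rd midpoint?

m = 0.5, h(m) = -0.375 (−); new bracket [0.5, 1]
m = 0.75, h(m) = 1.515625 (+); new bracket [0.5, 0.75]
m = 0.625, h(m) = 0.490234 (+); new bracket [0.5, 0.625]

0.625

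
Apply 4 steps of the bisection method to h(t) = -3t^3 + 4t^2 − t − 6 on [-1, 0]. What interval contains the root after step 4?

[-0.9375, -0.875]

h(-0.5) = -4.125 < 0, so the root lies in [-1, -0.5]
h(-0.75) = -1.734375 < 0, so the root lies in [-1, -0.75]
h(-0.875) = -0.052734 < 0, so the root lies in [-1, -0.875]
h(-0.9375) = 0.925 > 0, so the root lies in [-0.9375, -0.875]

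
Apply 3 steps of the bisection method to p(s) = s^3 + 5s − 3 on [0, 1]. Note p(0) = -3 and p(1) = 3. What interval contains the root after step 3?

[0.5, 0.625]

s = 0.5 gives p = -0.375, negative; keep [0.5, 1]
s = 0.75 gives p = 1.171875, positive; keep [0.5, 0.75]
s = 0.625 gives p = 0.369141, positive; keep [0.5, 0.625]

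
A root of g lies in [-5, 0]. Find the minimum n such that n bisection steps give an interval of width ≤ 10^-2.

Width after n steps is 5/2^n. Need 2^n ≥ 5/10^-2 = 500.
2^8 = 256 < 500 ≤ 2^9 = 512, so n = 9.

9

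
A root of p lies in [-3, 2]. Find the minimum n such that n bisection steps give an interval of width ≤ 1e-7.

26

Width after n steps is 5/2^n. Need 2^n ≥ 5/1e-7 = 50000000.
2^25 = 33554432 < 50000000 ≤ 2^26 = 67108864, so n = 26.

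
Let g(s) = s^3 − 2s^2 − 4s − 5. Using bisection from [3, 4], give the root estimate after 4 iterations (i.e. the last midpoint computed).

3.5625

s = 3.5 gives g = -0.625, negative; keep [3.5, 4]
s = 3.75 gives g = 4.609375, positive; keep [3.5, 3.75]
s = 3.625 gives g = 1.853516, positive; keep [3.5, 3.625]
s = 3.5625 gives g = 0.5803, positive; keep [3.5, 3.5625]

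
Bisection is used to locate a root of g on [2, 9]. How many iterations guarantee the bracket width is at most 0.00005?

Width after n steps is 7/2^n. Need 2^n ≥ 7/0.00005 = 140000.
2^17 = 131072 < 140000 ≤ 2^18 = 262144, so n = 18.

18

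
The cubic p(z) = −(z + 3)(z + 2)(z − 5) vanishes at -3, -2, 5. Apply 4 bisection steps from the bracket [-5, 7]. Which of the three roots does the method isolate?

p(1) = 48 > 0, so the root lies in [1, 7]
p(4) = 42 > 0, so the root lies in [4, 7]
p(5.5) = -31.875 < 0, so the root lies in [4, 5.5]
p(4.75) = 13.0781 > 0, so the root lies in [4.75, 5.5]

5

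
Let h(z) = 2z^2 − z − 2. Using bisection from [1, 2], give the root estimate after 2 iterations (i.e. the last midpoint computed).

1.25

m = 1.5, h(m) = 1 (+); new bracket [1, 1.5]
m = 1.25, h(m) = -0.125 (−); new bracket [1.25, 1.5]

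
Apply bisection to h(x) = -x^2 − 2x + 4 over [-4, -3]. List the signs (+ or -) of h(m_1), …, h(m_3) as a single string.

x = -3.5 gives h = -1.25, negative; keep [-3.5, -3]
x = -3.25 gives h = -0.0625, negative; keep [-3.25, -3]
x = -3.125 gives h = 0.484375, positive; keep [-3.25, -3.125]

--+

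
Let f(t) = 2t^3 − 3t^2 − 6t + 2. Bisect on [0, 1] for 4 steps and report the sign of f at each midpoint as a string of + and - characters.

t = 0.5 gives f = -1.5, negative; keep [0, 0.5]
t = 0.25 gives f = 0.34375, positive; keep [0.25, 0.5]
t = 0.375 gives f = -0.566406, negative; keep [0.25, 0.375]
t = 0.3125 gives f = -0.1069, negative; keep [0.25, 0.3125]

-+--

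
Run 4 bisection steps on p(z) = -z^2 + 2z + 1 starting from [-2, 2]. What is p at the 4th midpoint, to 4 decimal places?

p(0) = 1 > 0, so the root lies in [-2, 0]
p(-1) = -2 < 0, so the root lies in [-1, 0]
p(-0.5) = -0.25 < 0, so the root lies in [-0.5, 0]
p(-0.25) = 0.4375 > 0, so the root lies in [-0.5, -0.25]

0.4375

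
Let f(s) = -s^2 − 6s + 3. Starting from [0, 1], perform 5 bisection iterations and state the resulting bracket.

[0.4375, 0.46875]

m = 0.5, f(m) = -0.25 (−); new bracket [0, 0.5]
m = 0.25, f(m) = 1.4375 (+); new bracket [0.25, 0.5]
m = 0.375, f(m) = 0.609375 (+); new bracket [0.375, 0.5]
m = 0.4375, f(m) = 0.1836 (+); new bracket [0.4375, 0.5]
m = 0.46875, f(m) = -0.0322 (−); new bracket [0.4375, 0.46875]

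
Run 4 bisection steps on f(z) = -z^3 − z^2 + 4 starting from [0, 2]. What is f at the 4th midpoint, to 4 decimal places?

-0.4902

midpoint 1: f = 2 > 0 → [1, 2]
midpoint 1.5: f = -1.625 < 0 → [1, 1.5]
midpoint 1.25: f = 0.484375 > 0 → [1.25, 1.5]
midpoint 1.375: f = -0.4902 < 0 → [1.25, 1.375]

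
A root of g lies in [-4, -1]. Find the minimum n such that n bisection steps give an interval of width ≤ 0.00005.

16

Width after n steps is 3/2^n. Need 2^n ≥ 3/0.00005 = 60000.
2^15 = 32768 < 60000 ≤ 2^16 = 65536, so n = 16.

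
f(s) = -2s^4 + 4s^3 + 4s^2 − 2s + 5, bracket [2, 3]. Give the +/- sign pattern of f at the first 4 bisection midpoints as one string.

+-++

s = 2.5 gives f = 9.375, positive; keep [2.5, 3]
s = 2.75 gives f = -1.445312, negative; keep [2.5, 2.75]
s = 2.625 gives f = 4.702637, positive; keep [2.625, 2.75]
s = 2.6875 gives f = 1.8257, positive; keep [2.6875, 2.75]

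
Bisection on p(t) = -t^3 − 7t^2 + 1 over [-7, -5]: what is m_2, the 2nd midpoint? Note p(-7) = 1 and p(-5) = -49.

-6.5

p(-6) = -35 < 0, so the root lies in [-7, -6]
p(-6.5) = -20.125 < 0, so the root lies in [-7, -6.5]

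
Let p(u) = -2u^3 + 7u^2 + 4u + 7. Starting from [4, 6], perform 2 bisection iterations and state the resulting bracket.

m = 5, p(m) = -48 (−); new bracket [4, 5]
m = 4.5, p(m) = -15.5 (−); new bracket [4, 4.5]

[4, 4.5]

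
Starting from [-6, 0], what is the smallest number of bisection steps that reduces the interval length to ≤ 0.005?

11

Width after n steps is 6/2^n. Need 2^n ≥ 6/0.005 = 1200.
2^10 = 1024 < 1200 ≤ 2^11 = 2048, so n = 11.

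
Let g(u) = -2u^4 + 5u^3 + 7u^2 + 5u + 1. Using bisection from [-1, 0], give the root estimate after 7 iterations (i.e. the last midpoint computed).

g(-0.5) = -0.5 < 0, so the root lies in [-0.5, 0]
g(-0.25) = 0.101562 > 0, so the root lies in [-0.5, -0.25]
g(-0.375) = -0.193848 < 0, so the root lies in [-0.375, -0.25]
g(-0.3125) = -0.0506 < 0, so the root lies in [-0.3125, -0.25]
g(-0.28125) = 0.0237 > 0, so the root lies in [-0.3125, -0.28125]
g(-0.296875) = -0.0138 < 0, so the root lies in [-0.296875, -0.28125]
g(-0.2890625) = 0.0049 > 0, so the root lies in [-0.296875, -0.2890625]

-0.2890625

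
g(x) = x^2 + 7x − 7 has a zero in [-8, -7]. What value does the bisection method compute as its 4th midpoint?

-7.9375

g(-7.5) = -3.25 < 0, so the root lies in [-8, -7.5]
g(-7.75) = -1.1875 < 0, so the root lies in [-8, -7.75]
g(-7.875) = -0.109375 < 0, so the root lies in [-8, -7.875]
g(-7.9375) = 0.4414 > 0, so the root lies in [-7.9375, -7.875]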